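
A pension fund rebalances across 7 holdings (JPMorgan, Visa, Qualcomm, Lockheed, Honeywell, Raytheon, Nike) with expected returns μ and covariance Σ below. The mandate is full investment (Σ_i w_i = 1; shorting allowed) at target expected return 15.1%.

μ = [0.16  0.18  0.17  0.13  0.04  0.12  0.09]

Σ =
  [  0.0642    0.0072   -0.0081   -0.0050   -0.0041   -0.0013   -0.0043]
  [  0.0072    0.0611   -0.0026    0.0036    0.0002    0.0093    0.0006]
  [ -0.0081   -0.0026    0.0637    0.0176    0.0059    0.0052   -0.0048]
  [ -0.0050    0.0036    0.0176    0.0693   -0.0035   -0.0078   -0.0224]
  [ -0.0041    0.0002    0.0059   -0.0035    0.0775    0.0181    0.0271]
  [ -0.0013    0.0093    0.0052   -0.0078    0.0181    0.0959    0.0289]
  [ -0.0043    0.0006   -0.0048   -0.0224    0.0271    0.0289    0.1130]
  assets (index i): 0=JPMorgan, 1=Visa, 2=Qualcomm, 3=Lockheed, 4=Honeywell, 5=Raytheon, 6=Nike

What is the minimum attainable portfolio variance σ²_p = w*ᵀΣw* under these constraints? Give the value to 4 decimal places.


0.0129

p=Σ⁻¹μ = [2.7729  2.5153  2.6851  1.7195  -0.0438  0.6928  1.1768]
q=Σ⁻¹𝟙 = [18.4090  12.9058  13.6701  15.8019  8.8724  5.3741  9.6924]
a=μᵀp=1.763727  b=𝟙ᵀp=11.518740  c=𝟙ᵀq=84.725655  D=ac−b²=16.751571
λ₁=(c·0.151−b)/D = (84.725655·0.151−11.518740)/16.751571 = 0.076102
λ₂=(a−b·0.151)/D = (1.763727−11.518740·0.151)/16.751571 = 0.001456
w* = 0.076102·p + 0.001456·q:
  w_0 = 0.076102·2.7729 + 0.001456·18.4090 = 0.2378  (JPMorgan)
  w_1 = 0.076102·2.5153 + 0.001456·12.9058 = 0.2102  (Visa)
  w_2 = 0.076102·2.6851 + 0.001456·13.6701 = 0.2243  (Qualcomm)
  w_3 = 0.076102·1.7195 + 0.001456·15.8019 = 0.1539  (Lockheed)
  w_4 = 0.076102·-0.0438 + 0.001456·8.8724 = 0.0096  (Honeywell)
  w_5 = 0.076102·0.6928 + 0.001456·5.3741 = 0.0606  (Raytheon)
  w_6 = 0.076102·1.1768 + 0.001456·9.6924 = 0.1037  (Nike)
Σw_i=1.0000  μᵀw=0.1510
σ²=wᵀΣw=λ₁·μ_p+λ₂ = 0.076102·0.151 + 0.001456 = 0.012948 ≈ 0.0129


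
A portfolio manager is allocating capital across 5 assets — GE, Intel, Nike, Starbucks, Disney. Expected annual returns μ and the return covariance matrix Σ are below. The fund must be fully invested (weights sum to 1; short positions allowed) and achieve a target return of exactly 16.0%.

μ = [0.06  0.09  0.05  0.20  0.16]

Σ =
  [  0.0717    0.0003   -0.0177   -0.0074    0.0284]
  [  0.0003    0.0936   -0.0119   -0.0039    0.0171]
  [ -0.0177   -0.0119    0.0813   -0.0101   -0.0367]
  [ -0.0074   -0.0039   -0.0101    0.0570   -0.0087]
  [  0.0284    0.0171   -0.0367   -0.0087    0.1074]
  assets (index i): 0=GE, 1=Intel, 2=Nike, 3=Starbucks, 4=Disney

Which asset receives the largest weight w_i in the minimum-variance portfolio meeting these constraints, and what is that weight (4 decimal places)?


x=Σ⁻¹μ = [1.0279  1.0560  2.5954  4.5259  2.3033]
y=Σ⁻¹𝟙 = [18.0058  12.7292  28.0351  27.9124  14.3640]
a=μᵀx=1.560192  b=𝟙ᵀx=11.508452  c=𝟙ᵀy=101.046503  D=ac−b²=25.207443
λ₁=(c·0.160−b)/D = (101.046503·0.160−11.508452)/25.207443 = 0.184826
λ₂=(a−b·0.160)/D = (1.560192−11.508452·0.160)/25.207443 = -0.011154
w* = 0.184826·x + -0.011154·y:
  w_0 = 0.184826·1.0279 + -0.011154·18.0058 = -0.0109  (GE)
  w_1 = 0.184826·1.0560 + -0.011154·12.7292 = 0.0532  (Intel)
  w_2 = 0.184826·2.5954 + -0.011154·28.0351 = 0.1670  (Nike)
  w_3 = 0.184826·4.5259 + -0.011154·27.9124 = 0.5252  (Starbucks)
  w_4 = 0.184826·2.3033 + -0.011154·14.3640 = 0.2655  (Disney)
Σw_i=1.0000  μᵀw=0.1600
σ²=wᵀΣw=λ₁·μ_p+λ₂ = 0.184826·0.160 + -0.011154 = 0.018418 ≈ 0.0184

Starbucks (0.5252)


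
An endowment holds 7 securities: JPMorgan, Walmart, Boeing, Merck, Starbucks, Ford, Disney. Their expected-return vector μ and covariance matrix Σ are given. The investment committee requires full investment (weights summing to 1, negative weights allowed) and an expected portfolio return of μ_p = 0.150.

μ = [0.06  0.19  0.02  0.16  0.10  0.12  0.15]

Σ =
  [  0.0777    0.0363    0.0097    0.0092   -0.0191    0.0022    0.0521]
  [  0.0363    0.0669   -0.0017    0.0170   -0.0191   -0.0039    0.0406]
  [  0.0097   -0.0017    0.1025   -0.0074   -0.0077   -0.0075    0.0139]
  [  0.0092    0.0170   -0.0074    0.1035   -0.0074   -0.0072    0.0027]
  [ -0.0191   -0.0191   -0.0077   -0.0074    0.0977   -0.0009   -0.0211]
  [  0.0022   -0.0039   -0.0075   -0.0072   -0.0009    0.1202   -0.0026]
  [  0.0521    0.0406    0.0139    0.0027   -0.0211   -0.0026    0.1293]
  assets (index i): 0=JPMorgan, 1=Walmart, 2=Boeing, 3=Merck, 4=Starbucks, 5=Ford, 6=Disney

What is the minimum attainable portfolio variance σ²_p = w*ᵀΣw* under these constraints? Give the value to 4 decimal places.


0.0185

x=Σ⁻¹μ = [-1.1042  3.1842  0.5633  1.3544  1.7682  1.2693  0.8304]
y=Σ⁻¹𝟙 = [6.1398  13.1893  11.7089  9.5903  16.3015  10.1167  2.5232]
a=μᵀx=1.220414  b=𝟙ᵀx=7.865628  c=𝟙ᵀy=69.569772  D=ac−b²=23.035834
λ₁=(c·0.150−b)/D = (69.569772·0.150−7.865628)/23.035834 = 0.111558
λ₂=(a−b·0.150)/D = (1.220414−7.865628·0.150)/23.035834 = 0.001761
w* = 0.111558·x + 0.001761·y:
  w_0 = 0.111558·-1.1042 + 0.001761·6.1398 = -0.1124  (JPMorgan)
  w_1 = 0.111558·3.1842 + 0.001761·13.1893 = 0.3785  (Walmart)
  w_2 = 0.111558·0.5633 + 0.001761·11.7089 = 0.0835  (Boeing)
  w_3 = 0.111558·1.3544 + 0.001761·9.5903 = 0.1680  (Merck)
  w_4 = 0.111558·1.7682 + 0.001761·16.3015 = 0.2260  (Starbucks)
  w_5 = 0.111558·1.2693 + 0.001761·10.1167 = 0.1594  (Ford)
  w_6 = 0.111558·0.8304 + 0.001761·2.5232 = 0.0971  (Disney)
Σw_i=1.0000  μᵀw=0.1500
σ²=wᵀΣw=λ₁·μ_p+λ₂ = 0.111558·0.150 + 0.001761 = 0.018495 ≈ 0.0185


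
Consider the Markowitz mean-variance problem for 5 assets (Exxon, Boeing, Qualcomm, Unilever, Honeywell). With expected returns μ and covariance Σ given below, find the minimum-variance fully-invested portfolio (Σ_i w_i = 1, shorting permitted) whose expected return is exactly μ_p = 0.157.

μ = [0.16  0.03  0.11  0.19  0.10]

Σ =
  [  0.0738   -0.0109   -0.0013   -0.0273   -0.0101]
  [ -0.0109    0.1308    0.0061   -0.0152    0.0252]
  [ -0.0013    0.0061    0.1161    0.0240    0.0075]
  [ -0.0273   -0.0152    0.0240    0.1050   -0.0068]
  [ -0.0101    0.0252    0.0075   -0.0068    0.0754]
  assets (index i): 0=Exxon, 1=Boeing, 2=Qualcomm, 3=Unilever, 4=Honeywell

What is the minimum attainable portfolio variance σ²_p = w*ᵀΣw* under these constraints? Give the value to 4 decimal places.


p=Σ⁻¹μ = [3.5631  0.4872  0.2470  2.8714  1.8751]
q=Σ⁻¹𝟙 = [23.0915  8.5162  4.0085  16.7913  14.6251]
a=μᵀp=1.344979  b=𝟙ᵀp=9.043937  c=𝟙ᵀq=67.032732  D=ac−b²=8.364838
λ₁=(c·0.157−b)/D = (67.032732·0.157−9.043937)/8.364838 = 0.176955
λ₂=(a−b·0.157)/D = (1.344979−9.043937·0.157)/8.364838 = -0.008956
w* = 0.176955·p + -0.008956·q:
  w_0 = 0.176955·3.5631 + -0.008956·23.0915 = 0.4237  (Exxon)
  w_1 = 0.176955·0.4872 + -0.008956·8.5162 = 0.0099  (Boeing)
  w_2 = 0.176955·0.2470 + -0.008956·4.0085 = 0.0078  (Qualcomm)
  w_3 = 0.176955·2.8714 + -0.008956·16.7913 = 0.3577  (Unilever)
  w_4 = 0.176955·1.8751 + -0.008956·14.6251 = 0.2008  (Honeywell)
Σw_i=1.0000  μᵀw=0.1570
σ²=wᵀΣw=λ₁·μ_p+λ₂ = 0.176955·0.157 + -0.008956 = 0.018826 ≈ 0.0188

0.0188


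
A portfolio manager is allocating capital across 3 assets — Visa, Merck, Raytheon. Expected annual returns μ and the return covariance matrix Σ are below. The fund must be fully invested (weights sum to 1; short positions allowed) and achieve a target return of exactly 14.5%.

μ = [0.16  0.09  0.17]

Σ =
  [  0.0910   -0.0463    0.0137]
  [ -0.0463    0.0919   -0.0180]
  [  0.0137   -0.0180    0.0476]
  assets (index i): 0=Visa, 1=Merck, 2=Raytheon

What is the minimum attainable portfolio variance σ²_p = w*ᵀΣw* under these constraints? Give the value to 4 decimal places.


g=Σ⁻¹μ = [2.7628  3.1482  3.9667]
h=Σ⁻¹𝟙 = [20.5121  26.1077  24.9774]
a=μᵀg=1.399738  b=𝟙ᵀg=9.877786  c=𝟙ᵀh=71.597214  D=ac−b²=2.646720
λ₁=(c·0.145−b)/D = (71.597214·0.145−9.877786)/2.646720 = 0.190353
λ₂=(a−b·0.145)/D = (1.399738−9.877786·0.145)/2.646720 = -0.012295
w* = 0.190353·g + -0.012295·h:
  w_0 = 0.190353·2.7628 + -0.012295·20.5121 = 0.2737  (Visa)
  w_1 = 0.190353·3.1482 + -0.012295·26.1077 = 0.2783  (Merck)
  w_2 = 0.190353·3.9667 + -0.012295·24.9774 = 0.4480  (Raytheon)
Σw_i=1.0000  μᵀw=0.1450
σ²=wᵀΣw=λ₁·μ_p+λ₂ = 0.190353·0.145 + -0.012295 = 0.015306 ≈ 0.0153

0.0153


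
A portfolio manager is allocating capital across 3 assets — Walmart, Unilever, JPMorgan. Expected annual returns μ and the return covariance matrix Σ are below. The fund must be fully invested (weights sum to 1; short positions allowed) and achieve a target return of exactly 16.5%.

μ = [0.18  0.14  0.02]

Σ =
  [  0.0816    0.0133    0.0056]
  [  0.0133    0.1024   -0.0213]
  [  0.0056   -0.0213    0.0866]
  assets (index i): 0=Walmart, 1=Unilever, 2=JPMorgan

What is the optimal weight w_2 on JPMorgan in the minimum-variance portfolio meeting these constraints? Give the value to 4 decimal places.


g=Σ⁻¹μ = [1.9845  1.1918  0.3957]
h=Σ⁻¹𝟙 = [9.4547  11.3954  13.7387]
a=μᵀg=0.531967  b=𝟙ᵀg=3.571977  c=𝟙ᵀh=34.588843  D=ac−b²=5.641098
λ₁=(c·0.165−b)/D = (34.588843·0.165−3.571977)/5.641098 = 0.378505
λ₂=(a−b·0.165)/D = (0.531967−3.571977·0.165)/5.641098 = -0.010177
w* = 0.378505·g + -0.010177·h:
  w_0 = 0.378505·1.9845 + -0.010177·9.4547 = 0.6549  (Walmart)
  w_1 = 0.378505·1.1918 + -0.010177·11.3954 = 0.3351  (Unilever)
  w_2 = 0.378505·0.3957 + -0.010177·13.7387 = 0.0100  (JPMorgan)
Σw_i=1.0000  μᵀw=0.1650
σ²=wᵀΣw=λ₁·μ_p+λ₂ = 0.378505·0.165 + -0.010177 = 0.052276 ≈ 0.0523

0.0100


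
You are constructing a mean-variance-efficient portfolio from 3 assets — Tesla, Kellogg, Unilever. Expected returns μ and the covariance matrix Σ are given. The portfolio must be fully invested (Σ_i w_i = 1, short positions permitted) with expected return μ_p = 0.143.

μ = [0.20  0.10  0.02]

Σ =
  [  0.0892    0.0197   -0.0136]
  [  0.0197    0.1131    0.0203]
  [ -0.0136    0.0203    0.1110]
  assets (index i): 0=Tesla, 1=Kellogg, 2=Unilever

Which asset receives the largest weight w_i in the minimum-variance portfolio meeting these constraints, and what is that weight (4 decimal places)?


g=Σ⁻¹μ = [2.2028  0.4339  0.3707]
h=Σ⁻¹𝟙 = [11.5229  5.1327  9.4821]
a=μᵀg=0.491376  b=𝟙ᵀg=3.007495  c=𝟙ᵀh=26.137759  D=ac−b²=3.798440
λ₁=(c·0.143−b)/D = (26.137759·0.143−3.007495)/3.798440 = 0.192238
λ₂=(a−b·0.143)/D = (0.491376−3.007495·0.143)/3.798440 = 0.016139
w* = 0.192238·g + 0.016139·h:
  w_0 = 0.192238·2.2028 + 0.016139·11.5229 = 0.6094  (Tesla)
  w_1 = 0.192238·0.4339 + 0.016139·5.1327 = 0.1663  (Kellogg)
  w_2 = 0.192238·0.3707 + 0.016139·9.4821 = 0.2243  (Unilever)
Σw_i=1.0000  μᵀw=0.1430
σ²=wᵀΣw=λ₁·μ_p+λ₂ = 0.192238·0.143 + 0.016139 = 0.043629 ≈ 0.0436

Tesla (0.6094)


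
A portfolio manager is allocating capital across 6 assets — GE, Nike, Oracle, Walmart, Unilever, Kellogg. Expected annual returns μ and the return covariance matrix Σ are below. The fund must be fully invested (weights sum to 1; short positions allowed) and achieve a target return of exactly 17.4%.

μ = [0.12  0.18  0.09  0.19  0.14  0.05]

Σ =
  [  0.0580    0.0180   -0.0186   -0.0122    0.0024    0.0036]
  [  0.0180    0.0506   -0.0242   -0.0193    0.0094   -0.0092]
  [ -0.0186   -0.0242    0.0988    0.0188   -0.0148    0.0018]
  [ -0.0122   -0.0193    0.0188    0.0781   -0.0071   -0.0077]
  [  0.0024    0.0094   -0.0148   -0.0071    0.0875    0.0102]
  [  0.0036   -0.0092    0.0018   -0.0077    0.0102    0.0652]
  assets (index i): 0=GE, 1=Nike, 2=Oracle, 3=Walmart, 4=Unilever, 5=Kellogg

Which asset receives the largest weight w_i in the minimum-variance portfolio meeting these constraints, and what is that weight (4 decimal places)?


Nike (0.4596)

u=Σ⁻¹μ = [1.6821  5.4093  2.0080  3.8383  1.4361  1.6105]
v=Σ⁻¹𝟙 = [15.8295  32.8508  18.1291  21.8756  10.0203  19.6142]
a=μᵀu=2.367093  b=𝟙ᵀu=15.984221  c=𝟙ᵀv=118.319458  D=ac−b²=24.577787
λ₁=(c·0.174−b)/D = (118.319458·0.174−15.984221)/24.577787 = 0.187298
λ₂=(a−b·0.174)/D = (2.367093−15.984221·0.174)/24.577787 = -0.016851
w* = 0.187298·u + -0.016851·v:
  w_0 = 0.187298·1.6821 + -0.016851·15.8295 = 0.0483  (GE)
  w_1 = 0.187298·5.4093 + -0.016851·32.8508 = 0.4596  (Nike)
  w_2 = 0.187298·2.0080 + -0.016851·18.1291 = 0.0706  (Oracle)
  w_3 = 0.187298·3.8383 + -0.016851·21.8756 = 0.3503  (Walmart)
  w_4 = 0.187298·1.4361 + -0.016851·10.0203 = 0.1001  (Unilever)
  w_5 = 0.187298·1.6105 + -0.016851·19.6142 = -0.0289  (Kellogg)
Σw_i=1.0000  μᵀw=0.1740
σ²=wᵀΣw=λ₁·μ_p+λ₂ = 0.187298·0.174 + -0.016851 = 0.015739 ≈ 0.0157


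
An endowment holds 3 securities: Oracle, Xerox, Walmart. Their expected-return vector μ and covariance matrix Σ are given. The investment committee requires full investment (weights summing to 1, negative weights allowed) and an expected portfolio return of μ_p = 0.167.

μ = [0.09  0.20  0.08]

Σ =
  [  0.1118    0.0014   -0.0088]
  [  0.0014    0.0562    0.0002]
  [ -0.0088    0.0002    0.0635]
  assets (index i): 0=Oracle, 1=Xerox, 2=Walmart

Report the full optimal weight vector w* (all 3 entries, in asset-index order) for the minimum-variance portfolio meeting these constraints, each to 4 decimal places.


0.1154  0.7154  0.1692

u=Σ⁻¹μ = [0.8685  3.5322  1.3691]
v=Σ⁻¹𝟙 = [10.0707  17.4819  17.0886]
a=μᵀu=0.894137  b=𝟙ᵀu=5.769833  c=𝟙ᵀv=44.641211  D=ac−b²=6.624399
λ₁=(c·0.167−b)/D = (44.641211·0.167−5.769833)/6.624399 = 0.254400
λ₂=(a−b·0.167)/D = (0.894137−5.769833·0.167)/6.624399 = -0.010480
w* = 0.254400·u + -0.010480·v:
  w_0 = 0.254400·0.8685 + -0.010480·10.0707 = 0.1154  (Oracle)
  w_1 = 0.254400·3.5322 + -0.010480·17.4819 = 0.7154  (Xerox)
  w_2 = 0.254400·1.3691 + -0.010480·17.0886 = 0.1692  (Walmart)
Σw_i=1.0000  μᵀw=0.1670
σ²=wᵀΣw=λ₁·μ_p+λ₂ = 0.254400·0.167 + -0.010480 = 0.032005 ≈ 0.0320


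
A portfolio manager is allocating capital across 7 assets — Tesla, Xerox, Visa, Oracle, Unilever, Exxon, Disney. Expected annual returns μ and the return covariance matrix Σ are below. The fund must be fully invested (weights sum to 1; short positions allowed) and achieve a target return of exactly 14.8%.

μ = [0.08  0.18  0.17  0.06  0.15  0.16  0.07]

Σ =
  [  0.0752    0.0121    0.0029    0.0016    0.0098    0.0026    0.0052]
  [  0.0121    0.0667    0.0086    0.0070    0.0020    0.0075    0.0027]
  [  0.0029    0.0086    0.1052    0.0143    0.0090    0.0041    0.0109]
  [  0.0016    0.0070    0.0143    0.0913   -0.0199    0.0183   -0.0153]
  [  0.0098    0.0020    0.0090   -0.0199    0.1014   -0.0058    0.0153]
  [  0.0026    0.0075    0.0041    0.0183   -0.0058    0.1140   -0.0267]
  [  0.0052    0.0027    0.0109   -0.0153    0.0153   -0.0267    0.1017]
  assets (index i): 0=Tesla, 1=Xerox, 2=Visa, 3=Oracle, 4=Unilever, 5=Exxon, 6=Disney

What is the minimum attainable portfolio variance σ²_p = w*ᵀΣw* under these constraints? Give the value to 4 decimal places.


0.0196

x=Σ⁻¹μ = [0.3811  2.2143  1.1203  0.4454  1.3577  1.3735  0.7133]
y=Σ⁻¹𝟙 = [8.9717  9.8145  4.5640  11.4713  9.4595  9.0442  11.3015]
a=μᵀx=1.119583  b=𝟙ᵀx=7.605615  c=𝟙ᵀy=64.626694  D=ac−b²=14.509563
λ₁=(c·0.148−b)/D = (64.626694·0.148−7.605615)/14.509563 = 0.135024
λ₂=(a−b·0.148)/D = (1.119583−7.605615·0.148)/14.509563 = -0.000417
w* = 0.135024·x + -0.000417·y:
  w_0 = 0.135024·0.3811 + -0.000417·8.9717 = 0.0477  (Tesla)
  w_1 = 0.135024·2.2143 + -0.000417·9.8145 = 0.2949  (Xerox)
  w_2 = 0.135024·1.1203 + -0.000417·4.5640 = 0.1494  (Visa)
  w_3 = 0.135024·0.4454 + -0.000417·11.4713 = 0.0554  (Oracle)
  w_4 = 0.135024·1.3577 + -0.000417·9.4595 = 0.1794  (Unilever)
  w_5 = 0.135024·1.3735 + -0.000417·9.0442 = 0.1817  (Exxon)
  w_6 = 0.135024·0.7133 + -0.000417·11.3015 = 0.0916  (Disney)
Σw_i=1.0000  μᵀw=0.1480
σ²=wᵀΣw=λ₁·μ_p+λ₂ = 0.135024·0.148 + -0.000417 = 0.019567 ≈ 0.0196


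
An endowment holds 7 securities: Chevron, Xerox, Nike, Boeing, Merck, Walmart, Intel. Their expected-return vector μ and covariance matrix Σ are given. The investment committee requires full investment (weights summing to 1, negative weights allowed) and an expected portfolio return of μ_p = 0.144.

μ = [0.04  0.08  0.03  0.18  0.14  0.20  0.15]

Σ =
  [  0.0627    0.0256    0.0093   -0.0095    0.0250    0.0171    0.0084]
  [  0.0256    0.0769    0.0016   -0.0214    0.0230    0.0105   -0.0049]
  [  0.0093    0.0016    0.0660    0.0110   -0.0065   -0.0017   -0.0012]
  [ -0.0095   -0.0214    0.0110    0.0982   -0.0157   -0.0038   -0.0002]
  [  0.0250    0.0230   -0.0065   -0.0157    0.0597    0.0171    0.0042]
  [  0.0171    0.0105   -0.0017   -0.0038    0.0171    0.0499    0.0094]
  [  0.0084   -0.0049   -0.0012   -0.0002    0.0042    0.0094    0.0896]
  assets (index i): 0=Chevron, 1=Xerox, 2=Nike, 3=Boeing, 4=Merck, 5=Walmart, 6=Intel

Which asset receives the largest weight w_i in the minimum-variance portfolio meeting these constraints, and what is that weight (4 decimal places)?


p=Σ⁻¹μ = [-1.5676  1.1828  0.5802  2.3521  2.1251  3.4972  1.4323]
q=Σ⁻¹𝟙 = [1.6075  11.1353  14.1186  13.7107  12.6620  12.4600  9.9379]
a=μᵀp=1.684494  b=𝟙ᵀp=9.601998  c=𝟙ᵀq=75.632131  D=ac−b²=35.203519
λ₁=(c·0.144−b)/D = (75.632131·0.144−9.601998)/35.203519 = 0.036616
λ₂=(a−b·0.144)/D = (1.684494−9.601998·0.144)/35.203519 = 0.008573
w* = 0.036616·p + 0.008573·q:
  w_0 = 0.036616·-1.5676 + 0.008573·1.6075 = -0.0436  (Chevron)
  w_1 = 0.036616·1.1828 + 0.008573·11.1353 = 0.1388  (Xerox)
  w_2 = 0.036616·0.5802 + 0.008573·14.1186 = 0.1423  (Nike)
  w_3 = 0.036616·2.3521 + 0.008573·13.7107 = 0.2037  (Boeing)
  w_4 = 0.036616·2.1251 + 0.008573·12.6620 = 0.1864  (Merck)
  w_5 = 0.036616·3.4972 + 0.008573·12.4600 = 0.2349  (Walmart)
  w_6 = 0.036616·1.4323 + 0.008573·9.9379 = 0.1376  (Intel)
Σw_i=1.0000  μᵀw=0.1440
σ²=wᵀΣw=λ₁·μ_p+λ₂ = 0.036616·0.144 + 0.008573 = 0.013846 ≈ 0.0138

Walmart (0.2349)


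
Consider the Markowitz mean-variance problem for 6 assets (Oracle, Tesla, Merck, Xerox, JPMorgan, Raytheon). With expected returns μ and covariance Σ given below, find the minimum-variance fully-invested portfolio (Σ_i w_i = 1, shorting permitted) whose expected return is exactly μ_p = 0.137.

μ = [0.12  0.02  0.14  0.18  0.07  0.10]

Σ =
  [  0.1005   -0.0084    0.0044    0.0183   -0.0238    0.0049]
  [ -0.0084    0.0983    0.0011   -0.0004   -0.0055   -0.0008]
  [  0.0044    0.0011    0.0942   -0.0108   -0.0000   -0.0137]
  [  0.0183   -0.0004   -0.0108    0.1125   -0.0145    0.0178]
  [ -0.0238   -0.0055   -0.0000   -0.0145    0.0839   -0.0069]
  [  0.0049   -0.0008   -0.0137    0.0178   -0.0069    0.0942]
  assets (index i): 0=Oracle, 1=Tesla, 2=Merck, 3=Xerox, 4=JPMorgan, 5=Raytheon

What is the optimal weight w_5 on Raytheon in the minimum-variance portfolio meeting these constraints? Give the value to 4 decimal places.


0.1326

p=Σ⁻¹μ = [1.1724  0.3864  1.7674  1.6119  1.5588  1.0705]
q=Σ⁻¹𝟙 = [12.7365  12.3019  12.5596  8.6487  18.7892  11.6263]
a=μᵀp=0.902162  b=𝟙ᵀp=7.567407  c=𝟙ᵀq=76.662197  D=ac−b²=11.896039
λ₁=(c·0.137−b)/D = (76.662197·0.137−7.567407)/11.896039 = 0.246747
λ₂=(a−b·0.137)/D = (0.902162−7.567407·0.137)/11.896039 = -0.011312
w* = 0.246747·p + -0.011312·q:
  w_0 = 0.246747·1.1724 + -0.011312·12.7365 = 0.1452  (Oracle)
  w_1 = 0.246747·0.3864 + -0.011312·12.3019 = -0.0438  (Tesla)
  w_2 = 0.246747·1.7674 + -0.011312·12.5596 = 0.2940  (Merck)
  w_3 = 0.246747·1.6119 + -0.011312·8.6487 = 0.2999  (Xerox)
  w_4 = 0.246747·1.5588 + -0.011312·18.7892 = 0.1721  (JPMorgan)
  w_5 = 0.246747·1.0705 + -0.011312·11.6263 = 0.1326  (Raytheon)
Σw_i=1.0000  μᵀw=0.1370
σ²=wᵀΣw=λ₁·μ_p+λ₂ = 0.246747·0.137 + -0.011312 = 0.022492 ≈ 0.0225


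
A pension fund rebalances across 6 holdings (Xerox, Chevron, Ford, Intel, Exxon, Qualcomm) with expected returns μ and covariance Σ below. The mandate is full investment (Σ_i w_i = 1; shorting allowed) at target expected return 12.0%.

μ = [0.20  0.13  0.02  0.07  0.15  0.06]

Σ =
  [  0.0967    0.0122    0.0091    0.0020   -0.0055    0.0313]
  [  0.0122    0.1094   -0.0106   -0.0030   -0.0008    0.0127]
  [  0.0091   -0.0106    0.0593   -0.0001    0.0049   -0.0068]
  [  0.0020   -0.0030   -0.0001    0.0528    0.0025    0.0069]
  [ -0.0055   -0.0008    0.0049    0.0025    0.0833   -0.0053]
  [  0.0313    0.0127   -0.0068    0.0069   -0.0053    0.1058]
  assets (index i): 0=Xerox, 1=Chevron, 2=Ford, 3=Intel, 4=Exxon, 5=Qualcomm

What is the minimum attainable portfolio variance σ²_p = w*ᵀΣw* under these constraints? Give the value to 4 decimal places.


0.0172

p=Σ⁻¹μ = [2.0672  1.0261  0.0313  1.2357  1.8985  -0.1511]
q=Σ⁻¹𝟙 = [5.3499  9.9994  17.7506  17.8594  11.3328  7.2126]
a=μᵀp=0.909667  b=𝟙ᵀp=6.107745  c=𝟙ᵀq=69.504664  D=ac−b²=25.921543
λ₁=(c·0.120−b)/D = (69.504664·0.120−6.107745)/25.921543 = 0.086137
λ₂=(a−b·0.120)/D = (0.909667−6.107745·0.120)/25.921543 = 0.006818
w* = 0.086137·p + 0.006818·q:
  w_0 = 0.086137·2.0672 + 0.006818·5.3499 = 0.2145  (Xerox)
  w_1 = 0.086137·1.0261 + 0.006818·9.9994 = 0.1566  (Chevron)
  w_2 = 0.086137·0.0313 + 0.006818·17.7506 = 0.1237  (Ford)
  w_3 = 0.086137·1.2357 + 0.006818·17.8594 = 0.2282  (Intel)
  w_4 = 0.086137·1.8985 + 0.006818·11.3328 = 0.2408  (Exxon)
  w_5 = 0.086137·-0.1511 + 0.006818·7.2126 = 0.0362  (Qualcomm)
Σw_i=1.0000  μᵀw=0.1200
σ²=wᵀΣw=λ₁·μ_p+λ₂ = 0.086137·0.120 + 0.006818 = 0.017155 ≈ 0.0172


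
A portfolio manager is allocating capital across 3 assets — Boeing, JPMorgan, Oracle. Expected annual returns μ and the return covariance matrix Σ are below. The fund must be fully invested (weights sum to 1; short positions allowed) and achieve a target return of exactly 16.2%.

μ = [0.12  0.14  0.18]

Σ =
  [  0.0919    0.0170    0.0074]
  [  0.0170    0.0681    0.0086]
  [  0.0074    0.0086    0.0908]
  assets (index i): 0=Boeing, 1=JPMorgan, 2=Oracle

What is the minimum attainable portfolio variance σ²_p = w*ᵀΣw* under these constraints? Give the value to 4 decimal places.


p=Σ⁻¹μ = [0.8649  1.6178  1.7587]
q=Σ⁻¹𝟙 = [8.0048  11.5153  9.2702]
a=μᵀp=0.646839  b=𝟙ᵀp=4.241356  c=𝟙ᵀq=28.790314  D=ac−b²=0.633589
λ₁=(c·0.162−b)/D = (28.790314·0.162−4.241356)/0.633589 = 0.667113
λ₂=(a−b·0.162)/D = (0.646839−4.241356·0.162)/0.633589 = -0.063544
w* = 0.667113·p + -0.063544·q:
  w_0 = 0.667113·0.8649 + -0.063544·8.0048 = 0.0683  (Boeing)
  w_1 = 0.667113·1.6178 + -0.063544·11.5153 = 0.3475  (JPMorgan)
  w_2 = 0.667113·1.7587 + -0.063544·9.2702 = 0.5842  (Oracle)
Σw_i=1.0000  μᵀw=0.1620
σ²=wᵀΣw=λ₁·μ_p+λ₂ = 0.667113·0.162 + -0.063544 = 0.044528 ≈ 0.0445

0.0445


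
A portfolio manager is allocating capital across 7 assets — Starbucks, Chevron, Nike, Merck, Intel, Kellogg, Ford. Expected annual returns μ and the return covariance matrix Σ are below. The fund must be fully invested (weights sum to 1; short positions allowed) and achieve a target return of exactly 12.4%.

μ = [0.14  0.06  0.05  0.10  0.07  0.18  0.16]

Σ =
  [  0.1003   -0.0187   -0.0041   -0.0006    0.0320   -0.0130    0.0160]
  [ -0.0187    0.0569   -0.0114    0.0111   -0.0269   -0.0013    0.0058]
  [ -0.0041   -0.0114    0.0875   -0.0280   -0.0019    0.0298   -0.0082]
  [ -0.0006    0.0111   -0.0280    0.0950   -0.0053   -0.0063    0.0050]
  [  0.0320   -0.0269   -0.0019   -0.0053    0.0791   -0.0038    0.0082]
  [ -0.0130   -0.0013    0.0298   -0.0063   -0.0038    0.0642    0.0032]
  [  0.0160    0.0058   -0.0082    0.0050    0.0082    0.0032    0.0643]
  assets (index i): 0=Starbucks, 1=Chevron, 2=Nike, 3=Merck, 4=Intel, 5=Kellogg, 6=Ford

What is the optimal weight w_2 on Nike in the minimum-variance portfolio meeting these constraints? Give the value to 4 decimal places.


0.0479

p=Σ⁻¹μ = [1.5987  1.7629  0.3612  1.1324  0.9022  3.0792  1.6212]
q=Σ⁻¹𝟙 = [10.4209  30.6741  17.2337  13.5926  19.9318  12.4144  8.1733]
a=μᵀp=1.337699  b=𝟙ᵀp=10.457854  c=𝟙ᵀq=112.440664  D=ac−b²=41.045016
λ₁=(c·0.124−b)/D = (112.440664·0.124−10.457854)/41.045016 = 0.084902
λ₂=(a−b·0.124)/D = (1.337699−10.457854·0.124)/41.045016 = 0.000997
w* = 0.084902·p + 0.000997·q:
  w_0 = 0.084902·1.5987 + 0.000997·10.4209 = 0.1461  (Starbucks)
  w_1 = 0.084902·1.7629 + 0.000997·30.6741 = 0.1803  (Chevron)
  w_2 = 0.084902·0.3612 + 0.000997·17.2337 = 0.0479  (Nike)
  w_3 = 0.084902·1.1324 + 0.000997·13.5926 = 0.1097  (Merck)
  w_4 = 0.084902·0.9022 + 0.000997·19.9318 = 0.0965  (Intel)
  w_5 = 0.084902·3.0792 + 0.000997·12.4144 = 0.2738  (Kellogg)
  w_6 = 0.084902·1.6212 + 0.000997·8.1733 = 0.1458  (Ford)
Σw_i=1.0000  μᵀw=0.1240
σ²=wᵀΣw=λ₁·μ_p+λ₂ = 0.084902·0.124 + 0.000997 = 0.011525 ≈ 0.0115


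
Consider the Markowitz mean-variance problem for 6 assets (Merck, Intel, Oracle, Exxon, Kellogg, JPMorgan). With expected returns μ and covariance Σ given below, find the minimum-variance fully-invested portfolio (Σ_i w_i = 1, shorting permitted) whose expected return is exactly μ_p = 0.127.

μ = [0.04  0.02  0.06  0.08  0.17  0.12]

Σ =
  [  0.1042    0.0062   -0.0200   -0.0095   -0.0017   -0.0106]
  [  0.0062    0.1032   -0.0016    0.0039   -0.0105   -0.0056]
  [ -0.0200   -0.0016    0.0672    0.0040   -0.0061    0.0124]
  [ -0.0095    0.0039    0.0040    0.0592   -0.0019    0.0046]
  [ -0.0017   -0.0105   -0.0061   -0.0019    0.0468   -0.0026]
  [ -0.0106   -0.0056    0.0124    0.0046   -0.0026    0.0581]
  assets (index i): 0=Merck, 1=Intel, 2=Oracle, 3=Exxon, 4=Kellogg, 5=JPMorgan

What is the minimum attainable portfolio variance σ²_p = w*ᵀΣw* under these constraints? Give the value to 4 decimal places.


u=Σ⁻¹μ = [0.9651  0.6380  1.0931  1.3560  4.1275  2.1470]
v=Σ⁻¹𝟙 = [16.1840  12.2267  18.3825  17.0153  28.7498  17.3590]
a=μᵀu=1.184739  b=𝟙ᵀu=10.326601  c=𝟙ᵀv=109.917179  D=ac−b²=23.584452
λ₁=(c·0.127−b)/D = (109.917179·0.127−10.326601)/23.584452 = 0.154037
λ₂=(a−b·0.127)/D = (1.184739−10.326601·0.127)/23.584452 = -0.005374
w* = 0.154037·u + -0.005374·v:
  w_0 = 0.154037·0.9651 + -0.005374·16.1840 = 0.0617  (Merck)
  w_1 = 0.154037·0.6380 + -0.005374·12.2267 = 0.0326  (Intel)
  w_2 = 0.154037·1.0931 + -0.005374·18.3825 = 0.0696  (Oracle)
  w_3 = 0.154037·1.3560 + -0.005374·17.0153 = 0.1174  (Exxon)
  w_4 = 0.154037·4.1275 + -0.005374·28.7498 = 0.4813  (Kellogg)
  w_5 = 0.154037·2.1470 + -0.005374·17.3590 = 0.2374  (JPMorgan)
Σw_i=1.0000  μᵀw=0.1270
σ²=wᵀΣw=λ₁·μ_p+λ₂ = 0.154037·0.127 + -0.005374 = 0.014189 ≈ 0.0142

0.0142


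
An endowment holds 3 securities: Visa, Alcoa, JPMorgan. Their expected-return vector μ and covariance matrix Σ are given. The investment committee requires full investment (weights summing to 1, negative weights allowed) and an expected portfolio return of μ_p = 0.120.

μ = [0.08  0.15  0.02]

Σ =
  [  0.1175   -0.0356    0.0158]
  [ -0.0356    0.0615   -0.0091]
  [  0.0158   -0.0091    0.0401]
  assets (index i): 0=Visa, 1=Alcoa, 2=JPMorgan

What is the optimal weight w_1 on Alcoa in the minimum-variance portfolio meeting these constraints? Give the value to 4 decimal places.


p=Σ⁻¹μ = [1.6523  3.4901  0.6398]
q=Σ⁻¹𝟙 = [13.4730  27.9005  25.9606]
a=μᵀp=0.668493  b=𝟙ᵀp=5.782131  c=𝟙ᵀq=67.334153  D=ac−b²=11.579363
λ₁=(c·0.120−b)/D = (67.334153·0.120−5.782131)/11.579363 = 0.198454
λ₂=(a−b·0.120)/D = (0.668493−5.782131·0.120)/11.579363 = -0.002190
w* = 0.198454·p + -0.002190·q:
  w_0 = 0.198454·1.6523 + -0.002190·13.4730 = 0.2984  (Visa)
  w_1 = 0.198454·3.4901 + -0.002190·27.9005 = 0.6315  (Alcoa)
  w_2 = 0.198454·0.6398 + -0.002190·25.9606 = 0.0701  (JPMorgan)
Σw_i=1.0000  μᵀw=0.1200
σ²=wᵀΣw=λ₁·μ_p+λ₂ = 0.198454·0.120 + -0.002190 = 0.021624 ≈ 0.0216

0.6315


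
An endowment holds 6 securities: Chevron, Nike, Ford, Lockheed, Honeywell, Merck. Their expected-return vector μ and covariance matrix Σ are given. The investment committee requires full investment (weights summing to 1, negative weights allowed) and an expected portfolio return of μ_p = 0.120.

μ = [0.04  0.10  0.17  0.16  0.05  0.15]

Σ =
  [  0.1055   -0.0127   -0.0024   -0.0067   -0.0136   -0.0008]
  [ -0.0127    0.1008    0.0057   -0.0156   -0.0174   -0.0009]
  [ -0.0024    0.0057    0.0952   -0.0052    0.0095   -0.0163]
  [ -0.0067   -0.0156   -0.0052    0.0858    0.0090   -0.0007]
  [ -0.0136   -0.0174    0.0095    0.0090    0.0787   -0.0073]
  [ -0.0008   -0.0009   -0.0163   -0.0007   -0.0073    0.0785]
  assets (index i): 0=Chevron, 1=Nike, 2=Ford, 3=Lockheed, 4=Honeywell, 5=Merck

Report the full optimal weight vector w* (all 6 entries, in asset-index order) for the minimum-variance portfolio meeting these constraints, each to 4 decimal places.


0.1246  0.1630  0.1711  0.1914  0.1348  0.2151

u=Σ⁻¹μ = [0.8783  1.4952  2.1861  2.2715  0.8248  2.4878]
v=Σ⁻¹𝟙 = [15.0764  16.6165  11.9259  14.8871  17.4496  17.3148]
a=μᵀu=1.334139  b=𝟙ᵀu=10.143741  c=𝟙ᵀv=93.270264  D=ac−b²=21.540065
λ₁=(c·0.120−b)/D = (93.270264·0.120−10.143741)/21.540065 = 0.048686
λ₂=(a−b·0.120)/D = (1.334139−10.143741·0.120)/21.540065 = 0.005427
w* = 0.048686·u + 0.005427·v:
  w_0 = 0.048686·0.8783 + 0.005427·15.0764 = 0.1246  (Chevron)
  w_1 = 0.048686·1.4952 + 0.005427·16.6165 = 0.1630  (Nike)
  w_2 = 0.048686·2.1861 + 0.005427·11.9259 = 0.1711  (Ford)
  w_3 = 0.048686·2.2715 + 0.005427·14.8871 = 0.1914  (Lockheed)
  w_4 = 0.048686·0.8248 + 0.005427·17.4496 = 0.1348  (Honeywell)
  w_5 = 0.048686·2.4878 + 0.005427·17.3148 = 0.2151  (Merck)
Σw_i=1.0000  μᵀw=0.1200
σ²=wᵀΣw=λ₁·μ_p+λ₂ = 0.048686·0.120 + 0.005427 = 0.011269 ≈ 0.0113


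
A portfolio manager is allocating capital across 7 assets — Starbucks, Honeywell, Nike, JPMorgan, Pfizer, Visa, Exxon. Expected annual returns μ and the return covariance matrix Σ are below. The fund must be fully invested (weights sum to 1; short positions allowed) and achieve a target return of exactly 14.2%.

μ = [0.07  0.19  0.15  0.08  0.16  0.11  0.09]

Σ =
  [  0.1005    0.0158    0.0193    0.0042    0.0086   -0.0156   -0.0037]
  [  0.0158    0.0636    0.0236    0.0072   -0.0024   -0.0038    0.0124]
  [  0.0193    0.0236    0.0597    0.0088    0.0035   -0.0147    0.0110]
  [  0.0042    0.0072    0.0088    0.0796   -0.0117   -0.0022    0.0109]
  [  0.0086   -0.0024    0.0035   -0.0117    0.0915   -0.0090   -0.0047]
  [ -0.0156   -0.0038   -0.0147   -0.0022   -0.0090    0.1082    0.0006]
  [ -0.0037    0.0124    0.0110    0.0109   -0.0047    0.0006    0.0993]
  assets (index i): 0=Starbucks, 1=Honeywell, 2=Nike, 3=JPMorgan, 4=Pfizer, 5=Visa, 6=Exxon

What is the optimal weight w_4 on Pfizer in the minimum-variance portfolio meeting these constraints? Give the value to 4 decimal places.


p=Σ⁻¹μ = [0.0564  2.3611  1.6040  0.8929  2.0284  1.5101  0.4248]
q=Σ⁻¹𝟙 = [7.3221  8.5801  10.4284  11.5477  13.2326  13.3104  7.3950]
a=μᵀp=1.293481  b=𝟙ᵀp=8.877763  c=𝟙ᵀq=71.816362  D=ac−b²=14.078434
λ₁=(c·0.142−b)/D = (71.816362·0.142−8.877763)/14.078434 = 0.093772
λ₂=(a−b·0.142)/D = (1.293481−8.877763·0.142)/14.078434 = 0.002333
w* = 0.093772·p + 0.002333·q:
  w_0 = 0.093772·0.0564 + 0.002333·7.3221 = 0.0224  (Starbucks)
  w_1 = 0.093772·2.3611 + 0.002333·8.5801 = 0.2414  (Honeywell)
  w_2 = 0.093772·1.6040 + 0.002333·10.4284 = 0.1747  (Nike)
  w_3 = 0.093772·0.8929 + 0.002333·11.5477 = 0.1107  (JPMorgan)
  w_4 = 0.093772·2.0284 + 0.002333·13.2326 = 0.2211  (Pfizer)
  w_5 = 0.093772·1.5101 + 0.002333·13.3104 = 0.1727  (Visa)
  w_6 = 0.093772·0.4248 + 0.002333·7.3950 = 0.0571  (Exxon)
Σw_i=1.0000  μᵀw=0.1420
σ²=wᵀΣw=λ₁·μ_p+λ₂ = 0.093772·0.142 + 0.002333 = 0.015648 ≈ 0.0156

0.2211


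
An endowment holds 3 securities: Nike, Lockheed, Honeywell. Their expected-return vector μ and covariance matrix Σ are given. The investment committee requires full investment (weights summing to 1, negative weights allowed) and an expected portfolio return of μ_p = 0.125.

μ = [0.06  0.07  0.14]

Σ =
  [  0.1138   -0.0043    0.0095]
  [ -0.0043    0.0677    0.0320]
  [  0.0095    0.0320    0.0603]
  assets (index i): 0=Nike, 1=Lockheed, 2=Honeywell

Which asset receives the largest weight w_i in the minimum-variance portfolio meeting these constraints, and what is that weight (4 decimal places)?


g=Σ⁻¹μ = [0.3360  -0.0228  2.2809]
h=Σ⁻¹𝟙 = [8.4000  10.8006  9.5287]
a=μᵀg=0.337887  b=𝟙ᵀg=2.594060  c=𝟙ᵀh=28.729312  D=ac−b²=2.978122
λ₁=(c·0.125−b)/D = (28.729312·0.125−2.594060)/2.978122 = 0.334810
λ₂=(a−b·0.125)/D = (0.337887−2.594060·0.125)/2.978122 = 0.004577
w* = 0.334810·g + 0.004577·h:
  w_0 = 0.334810·0.3360 + 0.004577·8.4000 = 0.1509  (Nike)
  w_1 = 0.334810·-0.0228 + 0.004577·10.8006 = 0.0418  (Lockheed)
  w_2 = 0.334810·2.2809 + 0.004577·9.5287 = 0.8073  (Honeywell)
Σw_i=1.0000  μᵀw=0.1250
σ²=wᵀΣw=λ₁·μ_p+λ₂ = 0.334810·0.125 + 0.004577 = 0.046428 ≈ 0.0464

Honeywell (0.8073)


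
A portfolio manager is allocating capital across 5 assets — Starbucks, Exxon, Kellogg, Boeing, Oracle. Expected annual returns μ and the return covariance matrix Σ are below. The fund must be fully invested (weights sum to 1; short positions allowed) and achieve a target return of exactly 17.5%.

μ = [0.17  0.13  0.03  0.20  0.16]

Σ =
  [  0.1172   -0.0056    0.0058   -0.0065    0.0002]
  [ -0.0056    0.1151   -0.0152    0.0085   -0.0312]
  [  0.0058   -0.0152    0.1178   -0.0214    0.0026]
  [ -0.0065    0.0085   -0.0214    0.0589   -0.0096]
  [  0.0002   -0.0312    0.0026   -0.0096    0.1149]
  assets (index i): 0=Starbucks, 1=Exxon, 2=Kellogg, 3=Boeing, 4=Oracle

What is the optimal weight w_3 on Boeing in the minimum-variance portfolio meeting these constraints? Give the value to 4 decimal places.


g=Σ⁻¹μ = [1.6984  1.6354  1.0774  4.0890  2.1509]
h=Σ⁻¹𝟙 = [9.7523  12.9920  13.6284  23.3898  13.8600]
a=μᵀg=1.695620  b=𝟙ᵀg=10.651267  c=𝟙ᵀh=73.622491  D=ac−b²=11.386276
λ₁=(c·0.175−b)/D = (73.622491·0.175−10.651267)/11.386276 = 0.196084
λ₂=(a−b·0.175)/D = (1.695620−10.651267·0.175)/11.386276 = -0.014786
w* = 0.196084·g + -0.014786·h:
  w_0 = 0.196084·1.6984 + -0.014786·9.7523 = 0.1888  (Starbucks)
  w_1 = 0.196084·1.6354 + -0.014786·12.9920 = 0.1286  (Exxon)
  w_2 = 0.196084·1.0774 + -0.014786·13.6284 = 0.0098  (Kellogg)
  w_3 = 0.196084·4.0890 + -0.014786·23.3898 = 0.4560  (Boeing)
  w_4 = 0.196084·2.1509 + -0.014786·13.8600 = 0.2168  (Oracle)
Σw_i=1.0000  μᵀw=0.1750
σ²=wᵀΣw=λ₁·μ_p+λ₂ = 0.196084·0.175 + -0.014786 = 0.019529 ≈ 0.0195

0.4560


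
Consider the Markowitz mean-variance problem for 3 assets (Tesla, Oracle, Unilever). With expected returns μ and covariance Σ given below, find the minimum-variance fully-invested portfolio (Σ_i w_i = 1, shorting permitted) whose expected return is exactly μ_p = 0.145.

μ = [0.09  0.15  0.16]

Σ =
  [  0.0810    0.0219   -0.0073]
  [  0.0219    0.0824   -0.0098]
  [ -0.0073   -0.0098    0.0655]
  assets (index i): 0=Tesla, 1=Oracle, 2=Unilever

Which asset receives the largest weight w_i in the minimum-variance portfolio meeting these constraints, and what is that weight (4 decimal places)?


Unilever (0.4972)

p=Σ⁻¹μ = [0.8433  1.9323  2.8259]
q=Σ⁻¹𝟙 = [10.9022  11.4015  18.1881]
a=μᵀp=0.817887  b=𝟙ᵀp=5.601524  c=𝟙ᵀq=40.491845  D=ac−b²=1.740665
λ₁=(c·0.145−b)/D = (40.491845·0.145−5.601524)/1.740665 = 0.154994
λ₂=(a−b·0.145)/D = (0.817887−5.601524·0.145)/1.740665 = 0.003255
w* = 0.154994·p + 0.003255·q:
  w_0 = 0.154994·0.8433 + 0.003255·10.9022 = 0.1662  (Tesla)
  w_1 = 0.154994·1.9323 + 0.003255·11.4015 = 0.3366  (Oracle)
  w_2 = 0.154994·2.8259 + 0.003255·18.1881 = 0.4972  (Unilever)
Σw_i=1.0000  μᵀw=0.1450
σ²=wᵀΣw=λ₁·μ_p+λ₂ = 0.154994·0.145 + 0.003255 = 0.025729 ≈ 0.0257


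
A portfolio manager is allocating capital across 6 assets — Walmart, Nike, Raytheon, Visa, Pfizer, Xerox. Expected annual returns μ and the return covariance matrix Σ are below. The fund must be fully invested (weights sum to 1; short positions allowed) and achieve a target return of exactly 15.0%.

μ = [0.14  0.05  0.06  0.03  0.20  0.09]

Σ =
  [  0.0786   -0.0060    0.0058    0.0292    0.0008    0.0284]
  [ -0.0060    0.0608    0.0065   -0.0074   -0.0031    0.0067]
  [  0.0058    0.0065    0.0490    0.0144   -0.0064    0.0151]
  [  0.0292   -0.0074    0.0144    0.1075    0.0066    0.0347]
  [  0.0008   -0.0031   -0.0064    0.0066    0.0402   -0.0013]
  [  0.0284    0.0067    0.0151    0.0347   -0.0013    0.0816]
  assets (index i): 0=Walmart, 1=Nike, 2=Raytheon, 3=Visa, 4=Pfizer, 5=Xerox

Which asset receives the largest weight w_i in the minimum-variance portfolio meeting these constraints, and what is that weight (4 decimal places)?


Pfizer (0.5252)

u=Σ⁻¹μ = [1.8019  0.9289  1.6894  -0.8843  5.4428  0.5497]
v=Σ⁻¹𝟙 = [10.2777  16.8135  19.0333  2.3049  28.7246  3.2527]
a=μᵀu=1.511583  b=𝟙ᵀu=9.528361  c=𝟙ᵀv=80.406720  D=ac−b²=30.751746
λ₁=(c·0.150−b)/D = (80.406720·0.150−9.528361)/30.751746 = 0.082358
λ₂=(a−b·0.150)/D = (1.511583−9.528361·0.150)/30.751746 = 0.002677
w* = 0.082358·u + 0.002677·v:
  w_0 = 0.082358·1.8019 + 0.002677·10.2777 = 0.1759  (Walmart)
  w_1 = 0.082358·0.9289 + 0.002677·16.8135 = 0.1215  (Nike)
  w_2 = 0.082358·1.6894 + 0.002677·19.0333 = 0.1901  (Raytheon)
  w_3 = 0.082358·-0.8843 + 0.002677·2.3049 = -0.0667  (Visa)
  w_4 = 0.082358·5.4428 + 0.002677·28.7246 = 0.5252  (Pfizer)
  w_5 = 0.082358·0.5497 + 0.002677·3.2527 = 0.0540  (Xerox)
Σw_i=1.0000  μᵀw=0.1500
σ²=wᵀΣw=λ₁·μ_p+λ₂ = 0.082358·0.150 + 0.002677 = 0.015031 ≈ 0.0150


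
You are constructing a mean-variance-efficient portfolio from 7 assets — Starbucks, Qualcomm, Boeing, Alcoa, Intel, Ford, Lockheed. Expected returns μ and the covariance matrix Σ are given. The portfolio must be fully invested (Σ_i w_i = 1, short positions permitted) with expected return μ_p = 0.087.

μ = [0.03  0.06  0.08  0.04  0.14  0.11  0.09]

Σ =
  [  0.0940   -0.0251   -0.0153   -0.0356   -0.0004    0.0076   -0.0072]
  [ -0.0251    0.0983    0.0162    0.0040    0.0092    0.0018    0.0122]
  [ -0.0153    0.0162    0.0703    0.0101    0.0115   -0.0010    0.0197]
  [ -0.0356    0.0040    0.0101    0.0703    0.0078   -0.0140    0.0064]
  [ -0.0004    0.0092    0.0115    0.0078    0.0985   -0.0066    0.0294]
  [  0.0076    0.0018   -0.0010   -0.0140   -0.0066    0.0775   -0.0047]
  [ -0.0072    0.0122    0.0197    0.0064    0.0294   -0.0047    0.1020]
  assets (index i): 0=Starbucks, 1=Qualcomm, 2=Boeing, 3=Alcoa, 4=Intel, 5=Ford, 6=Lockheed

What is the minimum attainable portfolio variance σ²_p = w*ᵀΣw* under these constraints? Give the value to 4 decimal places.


x=Σ⁻¹μ = [0.8626  0.4673  0.7856  1.0245  1.1987  1.6456  0.4017]
y=Σ⁻¹𝟙 = [24.9304  12.2030  10.8233  26.6904  5.1335  15.9125  5.5926]
a=μᵀx=0.542725  b=𝟙ᵀx=6.385972  c=𝟙ᵀy=101.285658  D=ac−b²=14.189640
λ₁=(c·0.087−b)/D = (101.285658·0.087−6.385972)/14.189640 = 0.170961
λ₂=(a−b·0.087)/D = (0.542725−6.385972·0.087)/14.189640 = -0.000906
w* = 0.170961·x + -0.000906·y:
  w_0 = 0.170961·0.8626 + -0.000906·24.9304 = 0.1249  (Starbucks)
  w_1 = 0.170961·0.4673 + -0.000906·12.2030 = 0.0688  (Qualcomm)
  w_2 = 0.170961·0.7856 + -0.000906·10.8233 = 0.1245  (Boeing)
  w_3 = 0.170961·1.0245 + -0.000906·26.6904 = 0.1510  (Alcoa)
  w_4 = 0.170961·1.1987 + -0.000906·5.1335 = 0.2003  (Intel)
  w_5 = 0.170961·1.6456 + -0.000906·15.9125 = 0.2669  (Ford)
  w_6 = 0.170961·0.4017 + -0.000906·5.5926 = 0.0636  (Lockheed)
Σw_i=1.0000  μᵀw=0.0870
σ²=wᵀΣw=λ₁·μ_p+λ₂ = 0.170961·0.087 + -0.000906 = 0.013968 ≈ 0.0140

0.0140
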